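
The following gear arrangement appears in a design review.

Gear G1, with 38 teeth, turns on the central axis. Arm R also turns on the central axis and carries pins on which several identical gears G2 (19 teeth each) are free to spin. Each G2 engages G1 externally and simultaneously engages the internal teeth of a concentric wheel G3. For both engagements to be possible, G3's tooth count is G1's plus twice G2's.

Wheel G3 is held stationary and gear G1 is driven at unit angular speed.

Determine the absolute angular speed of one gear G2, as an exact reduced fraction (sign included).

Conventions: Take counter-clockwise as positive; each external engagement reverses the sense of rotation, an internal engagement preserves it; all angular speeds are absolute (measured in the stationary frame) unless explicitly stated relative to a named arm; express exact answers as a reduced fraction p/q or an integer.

-1

class = planetary set [G3 = 38+2·19 = 76; Willis about the carrier]
ring teeth: 38 + 2·19 = 76
38(ω_sun−ω_arm) = −76(ω_ring−ω_arm),  ω_ring = 0, ω_sun = 1
38(1−ω_arm) = −76(0−ω_arm)  ⇒  114·ω_arm = 38  ⇒  ω_arm = 1/3
sun–planet mesh: 38·(1−1/3) = −19·(ω_p−ω_arm)  ⇒  ω_p−ω_arm = -4/3
ω_p = 1/3 − 4/3 = -1
exact speed ratio = -1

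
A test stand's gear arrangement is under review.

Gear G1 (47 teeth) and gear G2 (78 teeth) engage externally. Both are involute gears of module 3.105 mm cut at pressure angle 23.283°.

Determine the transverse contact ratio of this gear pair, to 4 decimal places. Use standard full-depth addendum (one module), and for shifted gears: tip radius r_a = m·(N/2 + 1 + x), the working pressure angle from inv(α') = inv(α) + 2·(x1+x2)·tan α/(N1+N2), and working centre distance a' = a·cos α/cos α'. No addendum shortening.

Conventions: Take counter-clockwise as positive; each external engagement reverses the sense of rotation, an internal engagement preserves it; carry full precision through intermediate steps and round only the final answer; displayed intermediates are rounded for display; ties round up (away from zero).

single-mesh involute tooth geometry (47T engaging 78T at module 3.105)
base radii: r_b1 = 67.025297, r_b2 = 111.233471
tip radii: r_a1 = 76.072500, r_a2 = 124.200000
no profile shift: α' = α, a' = a
action lengths: √(r_a1²−r_b1²) = 35.981034, √(r_a2²−r_b2²) = 55.251741
base pitch p_b = π·m·cos α = 8.960263
CR = (35.981034 + 55.251741 − 194.062500·sin 23.28300°)/8.960263 = 1.621059
contact ratio ≈ 1.6211

1.6211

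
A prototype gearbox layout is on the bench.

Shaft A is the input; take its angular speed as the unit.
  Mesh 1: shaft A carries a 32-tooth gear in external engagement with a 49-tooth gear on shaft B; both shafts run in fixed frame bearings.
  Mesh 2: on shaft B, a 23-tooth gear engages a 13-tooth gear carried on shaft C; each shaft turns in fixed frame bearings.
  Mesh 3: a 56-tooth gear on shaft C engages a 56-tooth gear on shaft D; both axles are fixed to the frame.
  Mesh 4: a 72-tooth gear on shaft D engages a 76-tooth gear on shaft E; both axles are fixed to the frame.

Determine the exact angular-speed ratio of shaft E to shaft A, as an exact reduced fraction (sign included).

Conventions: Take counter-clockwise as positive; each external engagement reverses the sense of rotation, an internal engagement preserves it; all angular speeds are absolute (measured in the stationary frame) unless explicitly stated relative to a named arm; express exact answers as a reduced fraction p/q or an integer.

13248/12103

class = fixed-axis compound train [4 meshes; 4 ratios multiply, 4 sense flips]
mesh 1 [32T→49T]: running ratio 32/49, sense −
mesh 2 [23T→13T]: running ratio 736/637, sense +
mesh 3 [56T→56T]: running ratio 736/637, sense −
mesh 4 [72T→76T]: running ratio 13248/12103, sense +
ω_out/ω_in = 13248/12103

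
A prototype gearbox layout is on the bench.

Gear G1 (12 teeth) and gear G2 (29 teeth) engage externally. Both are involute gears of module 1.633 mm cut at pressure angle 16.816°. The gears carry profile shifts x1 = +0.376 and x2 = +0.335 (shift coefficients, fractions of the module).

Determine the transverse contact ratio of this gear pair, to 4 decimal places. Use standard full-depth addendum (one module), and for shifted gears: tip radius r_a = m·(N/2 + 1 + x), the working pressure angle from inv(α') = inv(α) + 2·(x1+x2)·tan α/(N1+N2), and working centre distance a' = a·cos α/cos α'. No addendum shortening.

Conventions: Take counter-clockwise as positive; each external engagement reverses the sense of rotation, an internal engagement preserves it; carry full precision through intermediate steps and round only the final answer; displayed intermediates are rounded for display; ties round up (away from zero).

1.4768

recognized (one external pair, fixed centres): single-mesh tooth geometry, m = 1.633, N1 = 12, N2 = 29
base radii: r_b1 = 9.379025, r_b2 = 22.665978
tip radii: r_a1 = 12.045008, r_a2 = 25.858555
inv(α') = inv(16.816°) + 2·(+0.376+0.335)·tan α/(12+29) = 0.01920993  ⇒  α' = 21.69929°
a' = a·cos α / cos α' = 33.4765·cos 16.816°/cos 21.69929° = 34.488992
action lengths: √(r_a1²−r_b1²) = 7.557520, √(r_a2²−r_b2²) = 12.446619
base pitch p_b = π·m·cos α = 4.910846
CR = (7.557520 + 12.446619 − 34.488992·sin 21.69929°)/4.910846 = 1.476801
contact ratio ≈ 1.4768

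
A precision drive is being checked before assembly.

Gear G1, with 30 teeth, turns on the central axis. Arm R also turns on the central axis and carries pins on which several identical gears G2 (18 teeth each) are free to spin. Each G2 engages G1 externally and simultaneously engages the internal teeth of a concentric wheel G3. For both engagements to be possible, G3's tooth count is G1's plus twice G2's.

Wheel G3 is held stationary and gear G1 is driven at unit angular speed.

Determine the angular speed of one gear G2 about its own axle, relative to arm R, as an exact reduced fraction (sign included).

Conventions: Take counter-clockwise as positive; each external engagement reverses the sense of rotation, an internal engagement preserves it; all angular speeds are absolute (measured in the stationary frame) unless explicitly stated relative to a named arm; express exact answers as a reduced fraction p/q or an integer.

-55/48

recognized (axles ride arm R): planetary set, 30/18/66 teeth
ring teeth: 30 + 2·18 = 66
30(ω_sun−ω_arm) = −66(ω_ring−ω_arm),  ω_ring = 0, ω_sun = 1
30(1−ω_arm) = −66(0−ω_arm)  ⇒  96·ω_arm = 30  ⇒  ω_arm = 5/16
sun–planet mesh: 30·(1−5/16) = −18·(ω_p−ω_arm)  ⇒  ω_p−ω_arm = -55/48
exact speed ratio = -55/48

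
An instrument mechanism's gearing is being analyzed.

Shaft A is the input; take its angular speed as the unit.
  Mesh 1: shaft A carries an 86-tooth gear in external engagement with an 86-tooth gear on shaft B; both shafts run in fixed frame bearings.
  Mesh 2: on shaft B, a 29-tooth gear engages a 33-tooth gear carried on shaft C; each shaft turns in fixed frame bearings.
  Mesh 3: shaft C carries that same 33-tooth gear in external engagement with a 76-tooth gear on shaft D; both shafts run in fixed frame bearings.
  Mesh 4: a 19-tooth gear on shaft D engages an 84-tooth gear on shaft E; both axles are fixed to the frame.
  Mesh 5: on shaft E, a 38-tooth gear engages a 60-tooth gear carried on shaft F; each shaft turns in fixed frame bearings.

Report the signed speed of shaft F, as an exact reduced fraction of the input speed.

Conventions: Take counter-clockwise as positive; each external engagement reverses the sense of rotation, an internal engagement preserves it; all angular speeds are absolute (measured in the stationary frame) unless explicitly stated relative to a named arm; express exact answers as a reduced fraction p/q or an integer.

-551/10080

5-mesh fixed-axis compound train (all bearings frame-fixed)
mesh 1 [86T→86T]: |ω|/ω_in = 1×86/86 = 1, sense flips to −
mesh 2 [29T→33T]: |ω|/ω_in = 1×29/33 = 29/33, sense flips to +
mesh 3 [33T→76T]: |ω|/ω_in = (29/33)×33/76 = 29/76, sense flips to −
mesh 4 [19T→84T]: |ω|/ω_in = (29/76)×19/84 = 29/336, sense flips to +
mesh 5 [38T→60T]: |ω|/ω_in = (29/336)×38/60 = 551/10080, sense flips to −
signed output speed (× input speed) = -551/10080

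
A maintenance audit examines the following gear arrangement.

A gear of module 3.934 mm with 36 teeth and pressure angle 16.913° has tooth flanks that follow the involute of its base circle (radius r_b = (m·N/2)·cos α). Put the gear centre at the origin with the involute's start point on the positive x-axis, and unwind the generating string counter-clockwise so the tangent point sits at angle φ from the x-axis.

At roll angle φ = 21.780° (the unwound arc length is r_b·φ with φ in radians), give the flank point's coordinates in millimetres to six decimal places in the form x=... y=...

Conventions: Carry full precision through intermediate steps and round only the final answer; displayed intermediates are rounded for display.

class = single-mesh tooth geometry [base-circle involute, m = 3.934, 36T]
pitch radius r_p = m·N/2 = 3.934·36/2 = 70.812000
base radius r_b = r_p·cos α = 70.812000·cos 16.913° = 67.749211
roll angle φ = 21.780° = 0.38013271 rad
x = r_b·(cos φ + φ·sin φ) = 72.468706
y = r_b·(sin φ − φ·cos φ) = 1.222644

x=72.468706 y=1.222644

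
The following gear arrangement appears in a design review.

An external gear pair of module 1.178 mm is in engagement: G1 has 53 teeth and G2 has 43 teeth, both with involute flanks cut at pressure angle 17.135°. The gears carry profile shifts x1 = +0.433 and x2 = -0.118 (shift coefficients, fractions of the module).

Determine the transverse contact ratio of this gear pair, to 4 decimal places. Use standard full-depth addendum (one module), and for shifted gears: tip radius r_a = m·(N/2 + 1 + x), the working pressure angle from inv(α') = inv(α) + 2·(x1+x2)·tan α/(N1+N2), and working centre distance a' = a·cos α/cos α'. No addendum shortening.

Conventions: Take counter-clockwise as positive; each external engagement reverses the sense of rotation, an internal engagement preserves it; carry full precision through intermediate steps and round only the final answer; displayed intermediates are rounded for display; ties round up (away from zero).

single-mesh involute tooth geometry (53T engaging 43T at module 1.178)
base radii: r_b1 = 29.831378, r_b2 = 24.202816
tip radii: r_a1 = 32.905074, r_a2 = 26.365996
inv(α') = inv(17.135°) + 2·(+0.433-0.118)·tan α/(53+43) = 0.01127008  ⇒  α' = 18.27217°
a' = a·cos α / cos α' = 56.5440·cos 17.135°/cos 18.27217° = 56.903383
action lengths: √(r_a1²−r_b1²) = 13.886425, √(r_a2²−r_b2²) = 10.458941
base pitch p_b = π·m·cos α = 3.536530
CR = (13.886425 + 10.458941 − 56.903383·sin 18.27217°)/3.536530 = 1.839198
contact ratio ≈ 1.8392

1.8392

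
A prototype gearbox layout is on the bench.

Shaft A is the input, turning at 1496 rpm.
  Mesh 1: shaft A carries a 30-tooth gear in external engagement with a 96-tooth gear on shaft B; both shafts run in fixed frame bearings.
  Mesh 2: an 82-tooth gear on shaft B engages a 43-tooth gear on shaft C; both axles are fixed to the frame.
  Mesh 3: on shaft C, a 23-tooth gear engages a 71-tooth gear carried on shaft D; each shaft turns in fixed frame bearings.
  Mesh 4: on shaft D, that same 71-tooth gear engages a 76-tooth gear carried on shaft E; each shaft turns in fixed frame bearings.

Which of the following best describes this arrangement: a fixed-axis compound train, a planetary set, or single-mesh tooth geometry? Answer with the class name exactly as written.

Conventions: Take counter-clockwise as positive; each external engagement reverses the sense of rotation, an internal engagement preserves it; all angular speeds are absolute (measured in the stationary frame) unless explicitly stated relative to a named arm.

fixed-axis compound train

recognized (5 fixed axles, 4 meshes): fixed-axis compound train
classification: fixed-axis compound train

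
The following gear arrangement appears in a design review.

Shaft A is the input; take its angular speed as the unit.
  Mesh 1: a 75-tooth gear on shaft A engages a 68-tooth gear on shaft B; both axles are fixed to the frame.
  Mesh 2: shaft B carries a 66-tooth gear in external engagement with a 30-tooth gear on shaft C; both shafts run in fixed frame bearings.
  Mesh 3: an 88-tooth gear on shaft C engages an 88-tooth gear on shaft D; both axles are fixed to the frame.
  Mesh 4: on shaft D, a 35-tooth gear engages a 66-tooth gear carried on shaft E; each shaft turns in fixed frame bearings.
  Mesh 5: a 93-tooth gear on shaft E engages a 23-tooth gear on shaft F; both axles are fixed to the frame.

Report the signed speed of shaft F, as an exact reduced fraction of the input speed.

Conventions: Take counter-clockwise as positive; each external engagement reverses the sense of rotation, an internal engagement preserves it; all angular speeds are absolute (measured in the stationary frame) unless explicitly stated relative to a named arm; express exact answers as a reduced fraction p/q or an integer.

5-mesh fixed-axis compound train (all bearings frame-fixed)
mesh 1 [75T→68T]: |ω|/ω_in = 1×75/68 = 75/68, sense flips to −
mesh 2 [66T→30T]: |ω|/ω_in = (75/68)×66/30 = 165/68, sense flips to +
mesh 3 [88T→88T]: |ω|/ω_in = (165/68)×88/88 = 165/68, sense flips to −
mesh 4 [35T→66T]: |ω|/ω_in = (165/68)×35/66 = 175/136, sense flips to +
mesh 5 [93T→23T]: |ω|/ω_in = (175/136)×93/23 = 16275/3128, sense flips to −
signed output speed (× input speed) = -16275/3128

-16275/3128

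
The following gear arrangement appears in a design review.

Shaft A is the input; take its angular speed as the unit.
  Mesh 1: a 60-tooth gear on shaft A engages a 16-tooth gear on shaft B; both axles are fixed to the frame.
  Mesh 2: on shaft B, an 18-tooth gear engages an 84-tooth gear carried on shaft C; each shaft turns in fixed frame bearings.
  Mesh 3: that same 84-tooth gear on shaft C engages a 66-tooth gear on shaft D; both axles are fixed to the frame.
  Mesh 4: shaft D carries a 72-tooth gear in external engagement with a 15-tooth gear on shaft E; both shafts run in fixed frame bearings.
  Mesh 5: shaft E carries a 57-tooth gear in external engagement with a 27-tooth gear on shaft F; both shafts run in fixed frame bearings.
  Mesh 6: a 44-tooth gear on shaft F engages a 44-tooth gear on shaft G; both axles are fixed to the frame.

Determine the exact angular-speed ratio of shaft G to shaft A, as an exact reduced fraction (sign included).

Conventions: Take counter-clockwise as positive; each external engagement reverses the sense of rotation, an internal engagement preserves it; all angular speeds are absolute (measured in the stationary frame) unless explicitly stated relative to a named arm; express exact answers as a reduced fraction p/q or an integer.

class = fixed-axis compound train [6 meshes; 6 ratios multiply, 6 sense flips]
mesh 1 [60T→16T]: running ratio 15/4, sense −
mesh 2 [18T→84T]: running ratio 45/56, sense +
mesh 3 [84T→66T]: running ratio 45/44, sense −
mesh 4 [72T→15T]: running ratio 54/11, sense +
mesh 5 [57T→27T]: running ratio 114/11, sense −
mesh 6 [44T→44T]: running ratio 114/11, sense +
ω_out/ω_in = 114/11

114/11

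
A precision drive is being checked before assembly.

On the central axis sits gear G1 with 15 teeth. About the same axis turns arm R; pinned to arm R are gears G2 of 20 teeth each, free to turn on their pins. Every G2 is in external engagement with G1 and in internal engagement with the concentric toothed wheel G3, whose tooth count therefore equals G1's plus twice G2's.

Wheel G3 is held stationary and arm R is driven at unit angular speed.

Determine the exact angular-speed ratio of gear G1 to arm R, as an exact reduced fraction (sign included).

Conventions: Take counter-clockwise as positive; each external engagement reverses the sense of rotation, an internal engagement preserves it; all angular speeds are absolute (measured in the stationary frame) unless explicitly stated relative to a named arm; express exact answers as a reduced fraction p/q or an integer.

14/3

recognized (axles ride arm R): planetary set, 15/20/55 teeth
ring teeth: 15 + 2·20 = 55
15(ω_sun−ω_arm) = −55(ω_ring−ω_arm),  ω_ring = 0, ω_arm = 1
ω_sun = 1 − (55/15)(0−1) = 14/3
ω_out/ω_in = 14/3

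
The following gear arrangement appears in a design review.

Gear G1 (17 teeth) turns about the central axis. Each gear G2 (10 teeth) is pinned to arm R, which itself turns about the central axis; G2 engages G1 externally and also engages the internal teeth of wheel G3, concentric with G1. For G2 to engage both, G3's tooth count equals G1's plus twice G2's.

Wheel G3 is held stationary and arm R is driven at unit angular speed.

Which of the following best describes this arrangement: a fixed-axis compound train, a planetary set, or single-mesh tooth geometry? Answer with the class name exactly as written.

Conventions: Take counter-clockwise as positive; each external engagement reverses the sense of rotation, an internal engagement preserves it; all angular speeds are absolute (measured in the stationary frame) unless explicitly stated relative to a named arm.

planetary set

class = planetary set [G3 = 17+2·10 = 37; Willis about the carrier]
classification: planetary set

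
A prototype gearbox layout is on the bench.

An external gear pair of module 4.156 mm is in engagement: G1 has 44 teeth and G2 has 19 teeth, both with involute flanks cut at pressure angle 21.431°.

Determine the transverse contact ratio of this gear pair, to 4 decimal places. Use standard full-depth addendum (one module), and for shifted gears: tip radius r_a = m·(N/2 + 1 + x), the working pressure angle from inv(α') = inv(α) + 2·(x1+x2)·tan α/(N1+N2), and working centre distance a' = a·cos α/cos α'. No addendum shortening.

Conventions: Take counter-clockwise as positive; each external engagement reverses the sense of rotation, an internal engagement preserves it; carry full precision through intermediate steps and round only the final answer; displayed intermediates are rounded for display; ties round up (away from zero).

recognized (one external pair, fixed centres): single-mesh tooth geometry, m = 4.156, N1 = 44, N2 = 19
base radii: r_b1 = 85.110233, r_b2 = 36.752146
tip radii: r_a1 = 95.588000, r_a2 = 43.638000
no profile shift: α' = α, a' = a
action lengths: √(r_a1²−r_b1²) = 43.512229, √(r_a2²−r_b2²) = 23.527746
base pitch p_b = π·m·cos α = 12.153713
CR = (43.512229 + 23.527746 − 130.914000·sin 21.43100°)/12.153713 = 1.580303
contact ratio ≈ 1.5803

1.5803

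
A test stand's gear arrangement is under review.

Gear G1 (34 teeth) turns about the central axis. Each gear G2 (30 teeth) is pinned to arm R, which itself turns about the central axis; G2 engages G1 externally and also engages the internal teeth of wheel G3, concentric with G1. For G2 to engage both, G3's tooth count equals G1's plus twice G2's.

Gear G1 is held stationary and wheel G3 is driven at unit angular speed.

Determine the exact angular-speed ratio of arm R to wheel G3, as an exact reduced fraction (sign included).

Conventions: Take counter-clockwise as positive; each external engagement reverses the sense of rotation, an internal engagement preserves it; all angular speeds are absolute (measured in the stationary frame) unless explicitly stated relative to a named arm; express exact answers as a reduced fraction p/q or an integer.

47/64

planetary set (34T centre, 30T on arm, 94T internal) — Willis relation
ring teeth: 34 + 2·30 = 94
34(ω_sun−ω_arm) = −94(ω_ring−ω_arm),  ω_sun = 0, ω_ring = 1
34(0−ω_arm) = −94(1−ω_arm)  ⇒  128·ω_arm = 94  ⇒  ω_arm = 47/64
ω_out/ω_in = 47/64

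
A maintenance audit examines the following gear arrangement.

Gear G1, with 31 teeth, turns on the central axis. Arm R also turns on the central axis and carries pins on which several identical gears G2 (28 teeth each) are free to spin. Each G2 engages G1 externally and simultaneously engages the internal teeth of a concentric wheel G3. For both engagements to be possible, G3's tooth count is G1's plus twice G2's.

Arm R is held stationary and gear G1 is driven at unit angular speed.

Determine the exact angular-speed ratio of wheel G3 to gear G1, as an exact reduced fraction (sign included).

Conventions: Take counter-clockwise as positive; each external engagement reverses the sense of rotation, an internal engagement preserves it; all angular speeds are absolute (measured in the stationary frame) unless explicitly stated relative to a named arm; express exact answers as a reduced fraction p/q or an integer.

class = planetary set [G3 = 31+2·28 = 87; Willis about the carrier]
ring teeth: 31 + 2·28 = 87
31(ω_sun−ω_arm) = −87(ω_ring−ω_arm),  ω_arm = 0, ω_sun = 1
ω_ring = 0 − (31/87)(1−0) = -31/87
ω_out/ω_in = -31/87

-31/87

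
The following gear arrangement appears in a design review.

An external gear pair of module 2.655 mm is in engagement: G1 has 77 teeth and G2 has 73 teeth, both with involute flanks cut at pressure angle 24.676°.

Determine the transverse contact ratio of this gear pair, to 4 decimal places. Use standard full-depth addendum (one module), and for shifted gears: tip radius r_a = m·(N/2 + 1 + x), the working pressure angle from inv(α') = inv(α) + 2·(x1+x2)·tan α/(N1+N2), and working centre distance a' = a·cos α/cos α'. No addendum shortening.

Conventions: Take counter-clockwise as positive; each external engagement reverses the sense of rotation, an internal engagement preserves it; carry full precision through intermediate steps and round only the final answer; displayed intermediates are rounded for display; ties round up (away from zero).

single-mesh involute tooth geometry (77T engaging 73T at module 2.655)
base radii: r_b1 = 92.883318, r_b2 = 88.058211
tip radii: r_a1 = 104.872500, r_a2 = 99.562500
no profile shift: α' = α, a' = a
action lengths: √(r_a1²−r_b1²) = 48.692201, √(r_a2²−r_b2²) = 46.459046
base pitch p_b = π·m·cos α = 7.579261
CR = (48.692201 + 46.459046 − 199.125000·sin 24.67600°)/7.579261 = 1.585808
contact ratio ≈ 1.5858

1.5858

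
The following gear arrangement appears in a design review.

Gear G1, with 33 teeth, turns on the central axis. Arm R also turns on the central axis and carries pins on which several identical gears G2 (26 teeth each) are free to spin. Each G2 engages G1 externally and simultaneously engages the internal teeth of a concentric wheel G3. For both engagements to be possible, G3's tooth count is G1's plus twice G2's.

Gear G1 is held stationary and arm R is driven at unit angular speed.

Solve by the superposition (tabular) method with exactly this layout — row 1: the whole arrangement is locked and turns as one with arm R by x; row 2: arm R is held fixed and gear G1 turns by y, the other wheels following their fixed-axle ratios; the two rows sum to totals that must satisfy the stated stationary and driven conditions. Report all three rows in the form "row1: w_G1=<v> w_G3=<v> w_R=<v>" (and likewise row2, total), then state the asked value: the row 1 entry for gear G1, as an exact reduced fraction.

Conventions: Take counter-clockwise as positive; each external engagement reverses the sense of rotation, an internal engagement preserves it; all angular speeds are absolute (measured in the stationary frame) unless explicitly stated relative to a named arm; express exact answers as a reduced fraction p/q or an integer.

class = planetary set [G3 = 33+2·26 = 85; Willis about the carrier]
row 1: whole set turns with the arm by x
row 2: sun turns y, ring = −(33/85)·y, arm 0
boundary: total ω_sun = x + y = 0 and total ω_arm = x = 1  ⇒  y = -1, x = 1
row 2 ring = −(33/85)·(-1) = 33/85
totals (row 1 + row 2): sun 1 + (-1) = 0, ring 1 + 33/85 = 118/85, arm 1 + 0 = 1
asked cell (row1, sun) = 1

row1: w_G1=1 w_G3=1 w_R=1
row2: w_G1=-1 w_G3=33/85 w_R=0
total: w_G1=0 w_G3=118/85 w_R=1
asked value: 1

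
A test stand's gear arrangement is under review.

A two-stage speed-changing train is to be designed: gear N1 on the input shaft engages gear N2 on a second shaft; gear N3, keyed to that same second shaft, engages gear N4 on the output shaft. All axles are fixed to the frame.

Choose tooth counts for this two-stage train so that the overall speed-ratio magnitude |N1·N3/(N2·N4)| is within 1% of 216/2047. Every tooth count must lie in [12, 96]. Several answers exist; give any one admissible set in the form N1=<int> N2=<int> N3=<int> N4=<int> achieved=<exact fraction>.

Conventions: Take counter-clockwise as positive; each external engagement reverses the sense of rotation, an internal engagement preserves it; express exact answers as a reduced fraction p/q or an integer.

N1=12 N2=23 N3=18 N4=89 achieved=216/2047

class = fixed-axis compound train [2-stage, 216/2047 wanted]
target = 216/2047 in lowest terms: an exact hit needs N1·N3 = k·216 and N2·N4 = k·2047 for one integer k, every count in [12, 96]; additionally prefer no 1:1 stage (N1 ≠ N2, N3 ≠ N4)
k = 1: N1·N3 = 216 = 12·18, N2·N4 = 2047 = 23·89
achieved = 12·18/(23·89) = 216/2047; |achieved − target| = 0 ≤ 54/51175 ✓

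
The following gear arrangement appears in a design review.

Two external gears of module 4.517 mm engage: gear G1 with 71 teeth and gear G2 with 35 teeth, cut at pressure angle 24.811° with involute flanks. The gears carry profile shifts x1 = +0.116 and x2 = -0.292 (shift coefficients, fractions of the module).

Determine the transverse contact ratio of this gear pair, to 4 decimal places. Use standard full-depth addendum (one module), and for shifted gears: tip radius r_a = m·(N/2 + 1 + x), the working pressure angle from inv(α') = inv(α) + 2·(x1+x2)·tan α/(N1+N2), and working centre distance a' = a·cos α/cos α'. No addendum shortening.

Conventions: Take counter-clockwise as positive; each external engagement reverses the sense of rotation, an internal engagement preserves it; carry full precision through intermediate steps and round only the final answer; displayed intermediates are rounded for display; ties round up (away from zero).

1.5694

single-mesh involute tooth geometry (71T engaging 35T at module 4.517)
base radii: r_b1 = 145.552380, r_b2 = 71.751173
tip radii: r_a1 = 165.394472, r_a2 = 82.245536
inv(α') = inv(24.811°) + 2·(+0.116-0.292)·tan α/(71+35) = 0.02772905  ⇒  α' = 24.39144°
a' = a·cos α / cos α' = 239.4010·cos 24.811°/cos 24.39144° = 238.599679
action lengths: √(r_a1²−r_b1²) = 78.548304, √(r_a2²−r_b2²) = 40.200713
base pitch p_b = π·m·cos α = 12.880741
CR = (78.548304 + 40.200713 − 238.599679·sin 24.39144°)/12.880741 = 1.569390
contact ratio ≈ 1.5694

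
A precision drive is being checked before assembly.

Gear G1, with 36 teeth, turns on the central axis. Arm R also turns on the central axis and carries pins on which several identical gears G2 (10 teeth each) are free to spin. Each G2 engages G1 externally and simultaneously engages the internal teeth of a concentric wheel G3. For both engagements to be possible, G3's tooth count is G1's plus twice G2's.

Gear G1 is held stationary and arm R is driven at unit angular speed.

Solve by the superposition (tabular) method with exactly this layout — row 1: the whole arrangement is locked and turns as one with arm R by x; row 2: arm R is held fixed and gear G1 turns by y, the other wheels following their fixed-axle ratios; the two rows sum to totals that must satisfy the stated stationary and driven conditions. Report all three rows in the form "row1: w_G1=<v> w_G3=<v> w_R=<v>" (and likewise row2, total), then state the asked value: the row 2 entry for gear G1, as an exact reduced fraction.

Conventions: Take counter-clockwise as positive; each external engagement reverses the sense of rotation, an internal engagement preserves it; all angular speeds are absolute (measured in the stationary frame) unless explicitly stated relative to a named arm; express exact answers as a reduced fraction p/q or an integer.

row1: w_G1=1 w_G3=1 w_R=1
row2: w_G1=-1 w_G3=9/14 w_R=0
total: w_G1=0 w_G3=23/14 w_R=1
asked value: -1

topology: planetary set — G1 36T / G2 10T / G3 56T, arm = carrier (Willis)
row 1 (train locked, turned with arm): all members turn x
superposition row 2 [arm held]: sun y, ring −(36/56)·y, arm 0
boundary: total ω_sun = x + y = 0 and total ω_arm = x = 1  ⇒  y = -1, x = 1
row 2 ring = −(36/56)·(-1) = 9/14
totals (row 1 + row 2): sun 1 + (-1) = 0, ring 1 + 9/14 = 23/14, arm 1 + 0 = 1
asked cell (row2, sun) = -1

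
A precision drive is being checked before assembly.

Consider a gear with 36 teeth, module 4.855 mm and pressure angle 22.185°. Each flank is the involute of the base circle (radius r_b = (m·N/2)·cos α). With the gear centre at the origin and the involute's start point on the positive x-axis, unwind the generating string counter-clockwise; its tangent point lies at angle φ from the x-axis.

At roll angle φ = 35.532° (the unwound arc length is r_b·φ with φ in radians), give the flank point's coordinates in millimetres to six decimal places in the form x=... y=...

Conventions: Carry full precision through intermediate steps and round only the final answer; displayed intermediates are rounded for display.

x=95.016507 y=6.189179

topology: single-mesh involute geometry — m = 4.855, N = 36
pitch radius r_p = m·N/2 = 4.855·36/2 = 87.390000
base radius r_b = r_p·cos α = 87.390000·cos 22.185° = 80.920472
roll angle φ = 35.532° = 0.62015039 rad
x = r_b·(cos φ + φ·sin φ) = 95.016507
y = r_b·(sin φ − φ·cos φ) = 6.189179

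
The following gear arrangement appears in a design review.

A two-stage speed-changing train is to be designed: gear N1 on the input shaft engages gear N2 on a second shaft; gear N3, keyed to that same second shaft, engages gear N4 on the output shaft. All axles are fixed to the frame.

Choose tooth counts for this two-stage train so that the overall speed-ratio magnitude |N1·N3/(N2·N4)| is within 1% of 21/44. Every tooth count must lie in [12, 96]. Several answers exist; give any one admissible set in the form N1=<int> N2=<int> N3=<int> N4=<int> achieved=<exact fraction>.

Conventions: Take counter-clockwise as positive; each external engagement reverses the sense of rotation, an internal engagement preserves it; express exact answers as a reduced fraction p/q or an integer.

N1=12 N2=16 N3=14 N4=22 achieved=21/44

topology: fixed-axis compound train — 2 stages, target 21/44
target = 21/44 in lowest terms: an exact hit needs N1·N3 = k·21 and N2·N4 = k·44 for one integer k, every count in [12, 96]; additionally prefer no 1:1 stage (N1 ≠ N2, N3 ≠ N4)
k = 1…7: no 1:1-free in-range split of k·21 and k·44 into factor pairs; take k = 8
k = 8: N1·N3 = 168 = 12·14, N2·N4 = 352 = 16·22
achieved = 12·14/(16·22) = 21/44; |achieved − target| = 0 ≤ 21/4400 ✓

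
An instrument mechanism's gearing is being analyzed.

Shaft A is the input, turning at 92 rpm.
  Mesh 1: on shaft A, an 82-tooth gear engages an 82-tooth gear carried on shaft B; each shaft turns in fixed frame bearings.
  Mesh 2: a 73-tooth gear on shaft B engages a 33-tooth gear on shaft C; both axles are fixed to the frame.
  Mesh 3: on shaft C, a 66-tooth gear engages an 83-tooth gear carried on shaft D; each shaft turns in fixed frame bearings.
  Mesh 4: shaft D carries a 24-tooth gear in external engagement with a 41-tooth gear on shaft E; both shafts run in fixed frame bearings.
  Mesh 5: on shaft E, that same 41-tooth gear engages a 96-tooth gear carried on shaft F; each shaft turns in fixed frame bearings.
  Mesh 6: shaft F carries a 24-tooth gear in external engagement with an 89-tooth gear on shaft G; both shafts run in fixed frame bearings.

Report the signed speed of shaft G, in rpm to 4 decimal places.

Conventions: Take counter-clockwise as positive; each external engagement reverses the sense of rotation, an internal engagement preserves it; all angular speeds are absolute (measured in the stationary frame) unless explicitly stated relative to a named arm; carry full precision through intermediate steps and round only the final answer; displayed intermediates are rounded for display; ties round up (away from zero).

class = fixed-axis compound train [6 meshes; 6 ratios multiply, 6 sense flips]
mesh 1 [82T→82T]: ω = 92.0000×82/82 = 92.0000 rpm, sense flips to −
mesh 2 [73T→33T]: ω = 92.0000×73/33 = 203.5152 rpm, sense flips to +
mesh 3 [66T→83T]: ω = 203.5152×66/83 = 161.8313 rpm, sense flips to −
mesh 4 [24T→41T]: ω = 161.8313×24/41 = 94.7305 rpm, sense flips to +
mesh 5 [41T→96T]: ω = 94.7305×41/96 = 40.4578 rpm, sense flips to −
mesh 6 [24T→89T]: ω = 40.4578×24/89 = 10.9100 rpm, sense flips to +
signed output speed = +10.9100 rpm

+10.9100 rpm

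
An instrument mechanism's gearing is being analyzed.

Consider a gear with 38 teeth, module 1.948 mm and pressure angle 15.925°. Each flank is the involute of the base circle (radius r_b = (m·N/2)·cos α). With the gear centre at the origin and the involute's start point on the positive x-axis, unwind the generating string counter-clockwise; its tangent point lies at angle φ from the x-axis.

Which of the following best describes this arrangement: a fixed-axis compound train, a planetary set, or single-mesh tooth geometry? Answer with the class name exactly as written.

topology: single-mesh involute geometry — m = 1.948, N = 38
classification: single-mesh tooth geometry

single-mesh tooth geometry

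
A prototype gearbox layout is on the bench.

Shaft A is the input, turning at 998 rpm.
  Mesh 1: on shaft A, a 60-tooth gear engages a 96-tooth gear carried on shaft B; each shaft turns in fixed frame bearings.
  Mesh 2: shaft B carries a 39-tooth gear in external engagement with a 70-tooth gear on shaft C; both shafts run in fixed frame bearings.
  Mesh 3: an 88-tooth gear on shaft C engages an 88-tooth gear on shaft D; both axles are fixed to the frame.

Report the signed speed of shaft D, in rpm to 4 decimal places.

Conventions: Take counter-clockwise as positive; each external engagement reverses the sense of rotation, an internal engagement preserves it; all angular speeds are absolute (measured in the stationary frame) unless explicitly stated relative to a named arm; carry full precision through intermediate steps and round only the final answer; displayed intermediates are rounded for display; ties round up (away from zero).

recognized (4 fixed axles, 3 meshes): fixed-axis compound train
mesh 1 [60T→96T]: ω = 998.0000×60/96 = 623.7500 rpm, sense flips to −
mesh 2 [39T→70T]: ω = 623.7500×39/70 = 347.5179 rpm, sense flips to +
mesh 3 [88T→88T]: ω = 347.5179×88/88 = 347.5179 rpm, sense flips to −
signed output speed = -347.5179 rpm

-347.5179 rpm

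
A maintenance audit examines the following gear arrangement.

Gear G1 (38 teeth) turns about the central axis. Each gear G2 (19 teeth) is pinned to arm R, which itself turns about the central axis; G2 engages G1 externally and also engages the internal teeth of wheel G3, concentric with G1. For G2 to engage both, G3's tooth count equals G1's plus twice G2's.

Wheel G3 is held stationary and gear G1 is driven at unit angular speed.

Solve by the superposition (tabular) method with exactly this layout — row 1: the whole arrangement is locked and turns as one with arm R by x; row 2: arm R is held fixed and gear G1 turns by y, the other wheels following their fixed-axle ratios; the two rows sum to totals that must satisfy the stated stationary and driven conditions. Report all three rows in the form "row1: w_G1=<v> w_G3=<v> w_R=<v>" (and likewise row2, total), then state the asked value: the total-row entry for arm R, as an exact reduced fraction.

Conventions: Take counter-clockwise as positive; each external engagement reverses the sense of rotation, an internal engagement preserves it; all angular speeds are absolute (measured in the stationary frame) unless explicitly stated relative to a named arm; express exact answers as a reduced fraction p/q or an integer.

planetary set (38T centre, 19T on arm, 76T internal) — Willis relation
row 1 — lock + rotate with arm: ω_sun = ω_ring = ω_arm = x
row 2 — arm fixed, fixed-axis ratios: sun y, ring −(38/76)·y, arm 0
boundary: total ω_ring = x − (38/76)·y = 0 and total ω_sun = x + y = 1  ⇒  y = 2/3, x = 1/3
row 2 ring = −(38/76)·2/3 = -1/3
totals (row 1 + row 2): sun 1/3 + 2/3 = 1, ring 1/3 + (-1/3) = 0, arm 1/3 + 0 = 1/3
asked cell (total, arm) = 1/3

row1: w_G1=1/3 w_G3=1/3 w_R=1/3
row2: w_G1=2/3 w_G3=-1/3 w_R=0
total: w_G1=1 w_G3=0 w_R=1/3
asked value: 1/3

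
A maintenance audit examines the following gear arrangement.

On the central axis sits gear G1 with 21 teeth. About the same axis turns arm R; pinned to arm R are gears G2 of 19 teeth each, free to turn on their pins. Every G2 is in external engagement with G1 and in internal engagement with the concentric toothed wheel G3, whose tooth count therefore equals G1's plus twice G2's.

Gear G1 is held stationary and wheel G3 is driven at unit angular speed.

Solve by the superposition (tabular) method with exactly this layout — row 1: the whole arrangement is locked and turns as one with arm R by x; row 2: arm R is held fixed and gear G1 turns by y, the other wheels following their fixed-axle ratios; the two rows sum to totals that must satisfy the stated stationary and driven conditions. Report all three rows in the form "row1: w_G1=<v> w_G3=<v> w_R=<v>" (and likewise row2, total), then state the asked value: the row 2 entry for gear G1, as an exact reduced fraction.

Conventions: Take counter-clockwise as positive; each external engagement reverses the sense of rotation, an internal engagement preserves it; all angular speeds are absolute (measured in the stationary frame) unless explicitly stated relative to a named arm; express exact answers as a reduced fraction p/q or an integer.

planetary set (21T centre, 19T on arm, 59T internal) — Willis relation
superposition row 1 [locked train]: every member turns x
superposition row 2 [arm held]: sun y, ring −(21/59)·y, arm 0
boundary: total ω_sun = x + y = 0 and total ω_ring = x − (21/59)·y = 1  ⇒  y = -59/80, x = 59/80
row 2 ring = −(21/59)·(-59/80) = 21/80
totals (row 1 + row 2): sun 59/80 + (-59/80) = 0, ring 59/80 + 21/80 = 1, arm 59/80 + 0 = 59/80
asked cell (row2, sun) = -59/80

row1: w_G1=59/80 w_G3=59/80 w_R=59/80
row2: w_G1=-59/80 w_G3=21/80 w_R=0
total: w_G1=0 w_G3=1 w_R=59/80
asked value: -59/80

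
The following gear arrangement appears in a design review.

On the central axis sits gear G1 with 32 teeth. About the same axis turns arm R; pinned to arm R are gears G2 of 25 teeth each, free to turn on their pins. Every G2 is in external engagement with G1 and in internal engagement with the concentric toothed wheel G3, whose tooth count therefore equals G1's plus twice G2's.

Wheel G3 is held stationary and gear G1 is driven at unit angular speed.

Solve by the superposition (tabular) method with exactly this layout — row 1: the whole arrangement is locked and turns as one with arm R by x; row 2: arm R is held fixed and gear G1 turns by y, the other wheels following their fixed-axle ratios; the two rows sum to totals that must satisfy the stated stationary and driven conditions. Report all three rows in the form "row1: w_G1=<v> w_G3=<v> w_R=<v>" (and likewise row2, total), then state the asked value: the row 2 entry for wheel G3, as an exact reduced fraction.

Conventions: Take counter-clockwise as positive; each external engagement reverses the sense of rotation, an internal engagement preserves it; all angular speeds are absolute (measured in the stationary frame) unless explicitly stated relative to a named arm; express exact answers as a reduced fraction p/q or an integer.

row1: w_G1=16/57 w_G3=16/57 w_R=16/57
row2: w_G1=41/57 w_G3=-16/57 w_R=0
total: w_G1=1 w_G3=0 w_R=16/57
asked value: -16/57

topology: planetary set — G1 32T / G2 25T / G3 82T, arm = carrier (Willis)
row 1: whole set turns with the arm by x
row 2: sun turns y, ring = −(32/82)·y, arm 0
boundary: total ω_ring = x − (32/82)·y = 0 and total ω_sun = x + y = 1  ⇒  y = 41/57, x = 16/57
row 2 ring = −(32/82)·41/57 = -16/57
totals (row 1 + row 2): sun 16/57 + 41/57 = 1, ring 16/57 + (-16/57) = 0, arm 16/57 + 0 = 16/57
asked cell (row2, ring) = -16/57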